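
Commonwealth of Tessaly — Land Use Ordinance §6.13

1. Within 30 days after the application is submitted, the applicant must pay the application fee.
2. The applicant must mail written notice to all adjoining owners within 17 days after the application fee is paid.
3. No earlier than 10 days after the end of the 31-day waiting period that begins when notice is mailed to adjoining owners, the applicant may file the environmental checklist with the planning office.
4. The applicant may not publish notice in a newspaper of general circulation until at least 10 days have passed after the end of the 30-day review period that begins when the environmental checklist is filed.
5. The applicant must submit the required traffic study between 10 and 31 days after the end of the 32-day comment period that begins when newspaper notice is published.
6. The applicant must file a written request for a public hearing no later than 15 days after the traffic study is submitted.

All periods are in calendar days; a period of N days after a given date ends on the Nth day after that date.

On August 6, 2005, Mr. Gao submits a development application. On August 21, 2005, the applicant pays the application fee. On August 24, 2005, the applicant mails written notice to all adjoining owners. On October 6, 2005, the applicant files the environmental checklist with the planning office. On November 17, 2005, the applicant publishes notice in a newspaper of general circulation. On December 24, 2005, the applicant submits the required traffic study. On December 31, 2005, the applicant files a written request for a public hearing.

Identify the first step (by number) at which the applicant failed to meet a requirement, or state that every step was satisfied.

(1) due by August 6, 2005 + 30 days = September 5, 2005; completed August 21, 2005, before the deadline.
(2) due by August 21, 2005 + 17 days = September 7, 2005; done August 24, 2005 — timely.
(3) permitted from September 24, 2005 + 10 days = October 4, 2005 onward; October 6, 2005 is on or after that date.
(4) permitted from November 5, 2005 + 10 days = November 15, 2005 onward; November 17, 2005 is on or after that date.
(5) the permitted window runs from December 19, 2005 + 10 = December 29, 2005 to December 19, 2005 + 31 = January 19, 2006; done December 24, 2005 — 5 days before the window opened.
The procedure was therefore not followed at step 5.

Step 5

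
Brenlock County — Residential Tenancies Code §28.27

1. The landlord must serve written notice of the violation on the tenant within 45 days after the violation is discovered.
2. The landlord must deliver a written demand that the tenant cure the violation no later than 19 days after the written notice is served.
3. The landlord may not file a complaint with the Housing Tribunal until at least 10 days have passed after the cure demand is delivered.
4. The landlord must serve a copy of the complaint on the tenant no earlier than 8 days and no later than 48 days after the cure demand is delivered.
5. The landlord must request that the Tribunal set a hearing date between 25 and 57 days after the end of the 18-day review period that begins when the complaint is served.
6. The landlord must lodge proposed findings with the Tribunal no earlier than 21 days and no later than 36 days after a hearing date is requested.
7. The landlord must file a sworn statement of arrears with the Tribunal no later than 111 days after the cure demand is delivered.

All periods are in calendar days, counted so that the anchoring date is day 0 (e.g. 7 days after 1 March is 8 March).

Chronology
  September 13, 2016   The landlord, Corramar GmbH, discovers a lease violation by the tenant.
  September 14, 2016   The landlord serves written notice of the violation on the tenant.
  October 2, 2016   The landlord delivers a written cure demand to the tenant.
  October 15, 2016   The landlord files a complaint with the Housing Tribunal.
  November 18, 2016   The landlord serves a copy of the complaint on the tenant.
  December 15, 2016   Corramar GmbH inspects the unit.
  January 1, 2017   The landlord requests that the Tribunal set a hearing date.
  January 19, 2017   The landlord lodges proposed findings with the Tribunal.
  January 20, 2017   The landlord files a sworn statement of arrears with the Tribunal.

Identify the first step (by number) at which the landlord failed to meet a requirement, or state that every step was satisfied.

Step 6

Step 1 — counting 45 days from September 13, 2016 (when the violation is discovered) gives a deadline of October 28, 2016; September 14, 2016 is within that limit.
Step 2 — counting 19 days from September 14, 2016 (when the written notice is served) gives a deadline of October 3, 2016; done October 2, 2016 — timely.
Step 3 — must wait 10 days from October 2, 2016 (when the cure demand is delivered), so not before October 12, 2016; done October 15, 2016, after the minimum wait.
Step 4 — 8 and 48 days from October 2, 2016 (when the cure demand is delivered) are October 10, 2016 and November 19, 2016 respectively; done November 18, 2016, which is between those dates.
Step 5 — 25 and 57 days from December 6, 2016 (end of the 18-day review period, which began when the complaint is served on November 18, 2016) are December 31, 2016 and February 1, 2017 respectively; January 1, 2017 falls inside that range.
Step 6 — 21 and 36 days from January 1, 2017 (when a hearing date is requested) are January 22, 2017 and February 6, 2017 respectively; January 19, 2017 is 3 days too early.
The procedure was therefore not followed at step 6.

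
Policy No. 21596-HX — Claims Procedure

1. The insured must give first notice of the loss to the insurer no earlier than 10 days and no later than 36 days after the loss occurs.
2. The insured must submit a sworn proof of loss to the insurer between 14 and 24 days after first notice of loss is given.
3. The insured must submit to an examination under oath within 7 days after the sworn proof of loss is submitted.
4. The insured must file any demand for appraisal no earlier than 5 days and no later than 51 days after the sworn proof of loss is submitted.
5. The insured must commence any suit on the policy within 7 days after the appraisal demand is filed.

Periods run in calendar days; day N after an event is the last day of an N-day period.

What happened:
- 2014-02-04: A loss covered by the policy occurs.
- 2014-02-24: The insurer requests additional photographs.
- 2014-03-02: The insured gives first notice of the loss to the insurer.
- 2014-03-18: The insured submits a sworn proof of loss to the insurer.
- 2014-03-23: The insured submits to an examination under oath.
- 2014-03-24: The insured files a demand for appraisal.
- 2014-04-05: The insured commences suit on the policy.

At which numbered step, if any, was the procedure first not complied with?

Step 1: the window is 10–36 days after 2014-02-04 (when the loss occurs), so 2014-02-14 through 2014-03-12; 2014-03-02 falls inside that range.
Step 2: the window is 14–24 days after 2014-03-02 (when first notice of loss is given), so 2014-03-16 through 2014-03-26; done 2014-03-18, which is between those dates.
Step 3: 7 days after 2014-03-18 (when the sworn proof of loss is submitted) is 2014-03-25; completed 2014-03-23, before the deadline.
Step 4: the window is 5–51 days after 2014-03-18 (when the sworn proof of loss is submitted), so 2014-03-23 through 2014-05-08; done 2014-03-24 — within the window.
Step 5: 7 days after 2014-03-24 (when the appraisal demand is filed) is 2014-03-31; not done until 2014-04-05, 5 days after the deadline.

Step 5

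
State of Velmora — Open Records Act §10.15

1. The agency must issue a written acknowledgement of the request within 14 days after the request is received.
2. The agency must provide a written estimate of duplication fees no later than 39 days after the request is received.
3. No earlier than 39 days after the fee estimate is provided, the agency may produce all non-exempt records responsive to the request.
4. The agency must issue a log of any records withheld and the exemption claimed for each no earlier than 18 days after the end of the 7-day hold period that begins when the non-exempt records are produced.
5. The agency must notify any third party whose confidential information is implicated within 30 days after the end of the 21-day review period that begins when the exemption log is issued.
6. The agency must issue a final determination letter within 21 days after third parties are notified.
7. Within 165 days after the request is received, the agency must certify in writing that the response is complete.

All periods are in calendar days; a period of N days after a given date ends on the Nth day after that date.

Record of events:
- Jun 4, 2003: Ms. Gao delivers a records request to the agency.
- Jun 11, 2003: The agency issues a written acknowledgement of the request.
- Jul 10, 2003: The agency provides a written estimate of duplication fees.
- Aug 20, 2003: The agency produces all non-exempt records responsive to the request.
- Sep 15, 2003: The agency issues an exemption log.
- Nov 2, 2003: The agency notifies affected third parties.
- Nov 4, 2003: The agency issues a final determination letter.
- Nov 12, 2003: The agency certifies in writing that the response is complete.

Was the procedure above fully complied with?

Step 1: 14 days after Jun 4, 2003 (when the request is received) is Jun 18, 2003; done Jun 11, 2003 — timely.
Step 2: 39 days after Jun 4, 2003 (when the request is received) is Jul 13, 2003; completed Jul 10, 2003, before the deadline.
Step 3: the earliest permitted date is 39 days after Jul 10, 2003 (when the fee estimate is provided), i.e. Aug 18, 2003; Aug 20, 2003 is on or after that date.
Step 4: the earliest permitted date is 18 days after Aug 27, 2003 (end of the 7-day hold period, which began when the non-exempt records are produced on Aug 20, 2003), i.e. Sep 14, 2003; Sep 15, 2003 is on or after that date.
Step 5: 30 days after Oct 6, 2003 (end of the 21-day review period, which began when the exemption log is issued on Sep 15, 2003) is Nov 5, 2003; completed Nov 2, 2003, before the deadline.
Step 6: 21 days after Nov 2, 2003 (when third parties are notified) is Nov 23, 2003; Nov 4, 2003 is within that limit.
Step 7: 165 days after Jun 4, 2003 (when the request is received) is Nov 16, 2003; Nov 12, 2003 is within that limit.

Yes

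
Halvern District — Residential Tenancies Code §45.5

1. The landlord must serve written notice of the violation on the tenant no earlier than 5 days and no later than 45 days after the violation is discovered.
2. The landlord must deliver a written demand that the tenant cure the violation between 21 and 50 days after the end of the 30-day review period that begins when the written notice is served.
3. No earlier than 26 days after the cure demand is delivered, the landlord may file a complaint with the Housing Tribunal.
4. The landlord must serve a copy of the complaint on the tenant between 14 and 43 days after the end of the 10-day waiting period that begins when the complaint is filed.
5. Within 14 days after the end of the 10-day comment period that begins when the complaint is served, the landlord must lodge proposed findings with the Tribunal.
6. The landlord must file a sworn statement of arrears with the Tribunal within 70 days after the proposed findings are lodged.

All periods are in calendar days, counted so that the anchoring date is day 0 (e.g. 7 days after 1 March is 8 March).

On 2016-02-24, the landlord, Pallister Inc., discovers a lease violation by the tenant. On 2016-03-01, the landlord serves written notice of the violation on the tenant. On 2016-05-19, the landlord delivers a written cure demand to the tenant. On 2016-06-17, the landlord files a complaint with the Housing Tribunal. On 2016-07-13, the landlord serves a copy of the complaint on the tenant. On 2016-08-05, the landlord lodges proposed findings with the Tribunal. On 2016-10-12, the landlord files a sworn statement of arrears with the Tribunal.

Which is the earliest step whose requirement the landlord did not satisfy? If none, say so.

None — every step was satisfied

Step 1: the window is 5–45 days after 2016-02-24 (when the violation is discovered), so 2016-02-29 through 2016-04-09; done 2016-03-01 — within the window.
Step 2: the window is 21–50 days after 2016-03-31 (end of the 30-day review period, which began when the written notice is served on 2016-03-01), so 2016-04-21 through 2016-05-20; done 2016-05-19 — within the window.
Step 3: the earliest permitted date is 26 days after 2016-05-19 (when the cure demand is delivered), i.e. 2016-06-14; 2016-06-17 is on or after that date.
Step 4: the window is 14–43 days after 2016-06-27 (end of the 10-day waiting period, which began when the complaint is filed on 2016-06-17), so 2016-07-11 through 2016-08-09; 2016-07-13 falls inside that range.
Step 5: 14 days after 2016-07-23 (end of the 10-day comment period, which began when the complaint is served on 2016-07-13) is 2016-08-06; done 2016-08-05 — timely.
Step 6: 70 days after 2016-08-05 (when the proposed findings are lodged) is 2016-10-14; completed 2016-10-12, before the deadline.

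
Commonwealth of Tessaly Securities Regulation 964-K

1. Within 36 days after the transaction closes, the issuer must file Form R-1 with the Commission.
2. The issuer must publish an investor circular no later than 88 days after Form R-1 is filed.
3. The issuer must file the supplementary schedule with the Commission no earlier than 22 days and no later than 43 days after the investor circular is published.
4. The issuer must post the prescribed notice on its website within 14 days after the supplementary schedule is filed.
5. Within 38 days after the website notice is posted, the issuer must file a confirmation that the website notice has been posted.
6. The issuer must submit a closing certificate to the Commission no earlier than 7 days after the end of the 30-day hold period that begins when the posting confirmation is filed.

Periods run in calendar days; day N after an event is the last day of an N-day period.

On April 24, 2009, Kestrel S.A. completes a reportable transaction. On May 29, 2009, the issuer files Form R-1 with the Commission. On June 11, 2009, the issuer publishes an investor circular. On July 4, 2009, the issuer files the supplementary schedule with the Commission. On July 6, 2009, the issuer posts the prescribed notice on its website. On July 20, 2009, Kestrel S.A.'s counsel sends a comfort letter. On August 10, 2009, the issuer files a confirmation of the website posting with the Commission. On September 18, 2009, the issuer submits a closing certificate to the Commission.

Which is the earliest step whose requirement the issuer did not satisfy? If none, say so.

(1) due by April 24, 2009 + 36 days = May 30, 2009; completed May 29, 2009, before the deadline.
(2) due by May 29, 2009 + 88 days = August 25, 2009; June 11, 2009 is within that limit.
(3) the permitted window runs from June 11, 2009 + 22 = July 3, 2009 to June 11, 2009 + 43 = July 24, 2009; July 4, 2009 falls inside that range.
(4) due by July 4, 2009 + 14 days = July 18, 2009; done July 6, 2009 — timely.
(5) due by July 6, 2009 + 38 days = August 13, 2009; completed August 10, 2009, before the deadline.
(6) permitted from September 9, 2009 + 7 days = September 16, 2009 onward; done September 18, 2009 — permitted.

None — every step was satisfied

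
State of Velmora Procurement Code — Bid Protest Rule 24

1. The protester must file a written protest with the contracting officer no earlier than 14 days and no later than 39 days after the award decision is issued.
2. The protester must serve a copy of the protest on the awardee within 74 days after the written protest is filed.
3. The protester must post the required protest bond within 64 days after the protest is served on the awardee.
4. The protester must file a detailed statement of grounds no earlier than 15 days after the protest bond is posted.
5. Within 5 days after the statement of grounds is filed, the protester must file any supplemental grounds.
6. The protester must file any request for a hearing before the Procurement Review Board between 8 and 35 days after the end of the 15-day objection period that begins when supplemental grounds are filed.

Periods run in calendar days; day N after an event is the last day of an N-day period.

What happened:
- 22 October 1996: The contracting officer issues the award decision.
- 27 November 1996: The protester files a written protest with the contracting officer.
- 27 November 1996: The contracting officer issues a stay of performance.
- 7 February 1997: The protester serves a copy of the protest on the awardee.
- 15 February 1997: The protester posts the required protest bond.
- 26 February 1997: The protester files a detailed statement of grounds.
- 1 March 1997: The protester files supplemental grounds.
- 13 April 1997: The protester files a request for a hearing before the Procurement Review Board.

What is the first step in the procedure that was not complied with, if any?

Step 1: the window is 14–39 days after 22 October 1996 (when the award decision is issued), so 5 November 1996 through 30 November 1996; done 27 November 1996 — within the window.
Step 2: 74 days after 27 November 1996 (when the written protest is filed) is 9 February 1997; 7 February 1997 is within that limit.
Step 3: 64 days after 7 February 1997 (when the protest is served on the awardee) is 12 April 1997; done 15 February 1997 — timely.
Step 4: the earliest permitted date is 15 days after 15 February 1997 (when the protest bond is posted), i.e. 2 March 1997; 26 February 1997 is 4 days before the earliest permitted date.
That is the first point of non-compliance.

Step 4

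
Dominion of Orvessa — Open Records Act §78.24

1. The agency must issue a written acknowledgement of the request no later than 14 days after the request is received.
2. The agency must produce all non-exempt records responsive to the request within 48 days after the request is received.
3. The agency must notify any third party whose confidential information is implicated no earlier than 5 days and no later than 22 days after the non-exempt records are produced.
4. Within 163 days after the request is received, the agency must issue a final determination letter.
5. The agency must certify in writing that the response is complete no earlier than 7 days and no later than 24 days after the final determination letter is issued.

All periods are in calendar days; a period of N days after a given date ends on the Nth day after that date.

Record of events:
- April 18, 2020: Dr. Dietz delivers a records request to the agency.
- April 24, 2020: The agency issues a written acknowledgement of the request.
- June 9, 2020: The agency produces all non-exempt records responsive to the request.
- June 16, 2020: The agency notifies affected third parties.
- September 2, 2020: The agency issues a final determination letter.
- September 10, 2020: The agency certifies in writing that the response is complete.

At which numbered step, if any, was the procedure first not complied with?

Step 2

Step 1: 14 days after April 18, 2020 (when the request is received) is May 2, 2020; done April 24, 2020 — timely.
Step 2: 48 days after April 18, 2020 (when the request is received) is June 5, 2020; done June 9, 2020 — 4 days late.
No need to go further; step 2 was not satisfied.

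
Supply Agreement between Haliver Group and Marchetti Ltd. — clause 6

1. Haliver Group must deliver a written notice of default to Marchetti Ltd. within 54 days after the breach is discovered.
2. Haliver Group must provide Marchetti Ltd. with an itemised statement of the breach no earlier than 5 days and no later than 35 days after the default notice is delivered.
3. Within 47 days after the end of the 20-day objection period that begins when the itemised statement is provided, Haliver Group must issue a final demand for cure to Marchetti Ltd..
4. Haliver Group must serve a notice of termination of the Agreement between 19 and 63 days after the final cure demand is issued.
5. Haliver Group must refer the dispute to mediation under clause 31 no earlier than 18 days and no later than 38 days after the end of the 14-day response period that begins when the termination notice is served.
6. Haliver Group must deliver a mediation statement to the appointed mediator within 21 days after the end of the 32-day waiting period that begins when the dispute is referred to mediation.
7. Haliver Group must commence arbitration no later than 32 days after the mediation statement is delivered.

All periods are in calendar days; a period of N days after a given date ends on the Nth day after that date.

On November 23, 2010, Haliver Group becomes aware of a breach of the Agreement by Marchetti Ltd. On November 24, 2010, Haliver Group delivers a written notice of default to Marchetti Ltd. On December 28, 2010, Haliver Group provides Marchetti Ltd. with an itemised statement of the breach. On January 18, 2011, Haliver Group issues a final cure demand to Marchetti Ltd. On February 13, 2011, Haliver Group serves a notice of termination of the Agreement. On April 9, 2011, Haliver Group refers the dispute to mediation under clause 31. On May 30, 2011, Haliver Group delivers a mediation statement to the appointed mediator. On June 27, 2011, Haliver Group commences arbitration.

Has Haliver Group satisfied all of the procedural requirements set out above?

No

Step 1 — counting 54 days from November 23, 2010 (when the breach is discovered) gives a deadline of January 16, 2011; done November 24, 2010 — timely.
Step 2 — 5 and 35 days from November 24, 2010 (when the default notice is delivered) are November 29, 2010 and December 29, 2010 respectively; done December 28, 2010 — within the window.
Step 3 — counting 47 days from January 17, 2011 (end of the 20-day objection period, which began when the itemised statement is provided on December 28, 2010) gives a deadline of March 5, 2011; January 18, 2011 is within that limit.
Step 4 — 19 and 63 days from January 18, 2011 (when the final cure demand is issued) are February 6, 2011 and March 22, 2011 respectively; February 13, 2011 falls inside that range.
Step 5 — 18 and 38 days from February 27, 2011 (end of the 14-day response period, which began when the termination notice is served on February 13, 2011) are March 17, 2011 and April 6, 2011 respectively; done April 9, 2011 — 3 days after the window closed.
No need to go further; step 5 was not satisfied.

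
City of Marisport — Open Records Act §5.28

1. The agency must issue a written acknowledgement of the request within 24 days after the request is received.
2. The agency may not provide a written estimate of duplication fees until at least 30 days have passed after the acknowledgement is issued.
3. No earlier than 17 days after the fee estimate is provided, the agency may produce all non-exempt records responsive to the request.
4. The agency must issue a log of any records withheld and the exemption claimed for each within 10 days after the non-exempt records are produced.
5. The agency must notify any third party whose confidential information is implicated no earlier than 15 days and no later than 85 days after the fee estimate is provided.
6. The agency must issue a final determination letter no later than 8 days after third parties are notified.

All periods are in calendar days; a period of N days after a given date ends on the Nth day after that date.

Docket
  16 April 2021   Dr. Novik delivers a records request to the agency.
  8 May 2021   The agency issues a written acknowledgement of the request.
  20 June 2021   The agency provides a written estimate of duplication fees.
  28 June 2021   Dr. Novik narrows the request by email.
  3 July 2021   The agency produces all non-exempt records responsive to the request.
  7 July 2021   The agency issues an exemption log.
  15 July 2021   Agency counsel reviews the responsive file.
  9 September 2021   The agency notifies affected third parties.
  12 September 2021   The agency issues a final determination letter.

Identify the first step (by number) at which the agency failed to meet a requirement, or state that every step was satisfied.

Step 3

Step 1: 24 days after 16 April 2021 (when the request is received) is 10 May 2021; done 8 May 2021 — timely.
Step 2: the earliest permitted date is 30 days after 8 May 2021 (when the acknowledgement is issued), i.e. 7 June 2021; done 20 June 2021, after the minimum wait.
Step 3: the earliest permitted date is 17 days after 20 June 2021 (when the fee estimate is provided), i.e. 7 July 2021; done 3 July 2021 — 4 days too early.
That is the first point of non-compliance.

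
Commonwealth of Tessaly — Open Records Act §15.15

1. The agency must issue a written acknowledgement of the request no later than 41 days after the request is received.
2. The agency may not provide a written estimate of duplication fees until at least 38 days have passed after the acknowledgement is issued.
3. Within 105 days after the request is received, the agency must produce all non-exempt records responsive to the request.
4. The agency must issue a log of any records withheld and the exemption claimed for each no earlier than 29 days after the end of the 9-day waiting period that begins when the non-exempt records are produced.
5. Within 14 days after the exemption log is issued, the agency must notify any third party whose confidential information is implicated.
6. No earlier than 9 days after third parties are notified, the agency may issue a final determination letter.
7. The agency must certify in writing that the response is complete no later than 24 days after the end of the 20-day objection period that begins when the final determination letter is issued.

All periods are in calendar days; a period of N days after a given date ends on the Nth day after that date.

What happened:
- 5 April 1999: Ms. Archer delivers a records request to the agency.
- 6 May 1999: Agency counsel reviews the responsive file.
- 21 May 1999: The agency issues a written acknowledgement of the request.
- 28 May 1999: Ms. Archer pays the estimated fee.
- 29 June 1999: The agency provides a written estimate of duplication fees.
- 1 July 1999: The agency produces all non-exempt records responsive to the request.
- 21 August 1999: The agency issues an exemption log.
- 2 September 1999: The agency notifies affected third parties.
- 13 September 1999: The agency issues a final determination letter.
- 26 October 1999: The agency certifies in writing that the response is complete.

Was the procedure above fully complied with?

Step 1 — counting 41 days from 5 April 1999 (when the request is received) gives a deadline of 16 May 1999; 21 May 1999 misses that deadline by 5 days.

No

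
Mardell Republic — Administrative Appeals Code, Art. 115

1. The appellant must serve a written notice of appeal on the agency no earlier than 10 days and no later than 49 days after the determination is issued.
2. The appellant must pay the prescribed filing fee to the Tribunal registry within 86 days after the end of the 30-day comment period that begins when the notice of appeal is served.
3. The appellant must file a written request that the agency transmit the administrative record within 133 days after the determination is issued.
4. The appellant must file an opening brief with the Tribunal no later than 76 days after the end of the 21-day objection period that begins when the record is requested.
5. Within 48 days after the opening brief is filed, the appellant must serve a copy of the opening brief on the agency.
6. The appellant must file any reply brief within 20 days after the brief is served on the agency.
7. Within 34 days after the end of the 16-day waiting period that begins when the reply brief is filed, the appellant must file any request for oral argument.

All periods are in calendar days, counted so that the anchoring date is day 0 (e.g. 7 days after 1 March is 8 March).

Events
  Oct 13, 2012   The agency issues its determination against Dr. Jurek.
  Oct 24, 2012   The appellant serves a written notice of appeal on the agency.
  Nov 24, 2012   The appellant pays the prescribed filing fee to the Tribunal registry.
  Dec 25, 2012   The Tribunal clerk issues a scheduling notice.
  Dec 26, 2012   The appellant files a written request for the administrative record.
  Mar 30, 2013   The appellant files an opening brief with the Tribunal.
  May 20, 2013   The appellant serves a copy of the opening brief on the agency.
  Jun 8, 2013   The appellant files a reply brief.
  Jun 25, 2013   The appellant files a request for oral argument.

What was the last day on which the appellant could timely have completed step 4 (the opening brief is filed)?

The record is requested on Dec 26, 2012; the 21-day objection period therefore ends Jan 16, 2013, and step 4 runs from that date. 76 days after Jan 16, 2013 is Apr 2, 2013.

Apr 2, 2013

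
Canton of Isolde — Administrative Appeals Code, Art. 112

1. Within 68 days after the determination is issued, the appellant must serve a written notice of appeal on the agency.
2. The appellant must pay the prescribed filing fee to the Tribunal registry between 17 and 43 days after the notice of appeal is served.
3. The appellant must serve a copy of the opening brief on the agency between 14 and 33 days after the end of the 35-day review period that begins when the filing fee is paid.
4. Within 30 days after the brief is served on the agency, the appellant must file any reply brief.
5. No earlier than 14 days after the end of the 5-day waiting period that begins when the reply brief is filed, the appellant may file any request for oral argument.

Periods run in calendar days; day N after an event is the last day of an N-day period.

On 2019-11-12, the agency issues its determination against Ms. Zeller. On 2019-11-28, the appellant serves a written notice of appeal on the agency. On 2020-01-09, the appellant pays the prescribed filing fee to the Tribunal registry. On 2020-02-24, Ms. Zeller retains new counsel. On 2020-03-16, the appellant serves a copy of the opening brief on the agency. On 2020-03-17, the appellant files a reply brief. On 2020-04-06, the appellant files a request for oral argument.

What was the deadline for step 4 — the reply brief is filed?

2020-04-15

Step 4 runs from 2020-03-16, when the brief is served on the agency. 30 days after 2020-03-16 is 2020-04-15.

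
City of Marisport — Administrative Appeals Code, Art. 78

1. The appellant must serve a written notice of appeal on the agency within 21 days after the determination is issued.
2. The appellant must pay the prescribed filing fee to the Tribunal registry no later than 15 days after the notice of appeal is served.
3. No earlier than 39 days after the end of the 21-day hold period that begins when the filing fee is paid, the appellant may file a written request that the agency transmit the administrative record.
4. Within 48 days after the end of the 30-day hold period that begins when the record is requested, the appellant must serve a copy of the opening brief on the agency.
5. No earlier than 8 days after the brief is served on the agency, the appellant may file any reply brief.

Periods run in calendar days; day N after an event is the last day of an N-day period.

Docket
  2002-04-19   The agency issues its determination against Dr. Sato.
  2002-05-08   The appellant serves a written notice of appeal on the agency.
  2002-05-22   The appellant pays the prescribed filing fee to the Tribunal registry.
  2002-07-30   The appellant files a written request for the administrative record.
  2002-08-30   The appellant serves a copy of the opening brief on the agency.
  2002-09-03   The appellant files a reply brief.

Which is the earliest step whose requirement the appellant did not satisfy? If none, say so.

(1) due by 2002-04-19 + 21 days = 2002-05-10; completed 2002-05-08, before the deadline.
(2) due by 2002-05-08 + 15 days = 2002-05-23; 2002-05-22 is within that limit.
(3) permitted from 2002-06-12 + 39 days = 2002-07-21 onward; done 2002-07-30, after the minimum wait.
(4) due by 2002-08-29 + 48 days = 2002-10-16; 2002-08-30 is within that limit.
(5) permitted from 2002-08-30 + 8 days = 2002-09-07 onward; acted on 2002-09-03, 4 days prematurely.
That is the first point of non-compliance.

Step 5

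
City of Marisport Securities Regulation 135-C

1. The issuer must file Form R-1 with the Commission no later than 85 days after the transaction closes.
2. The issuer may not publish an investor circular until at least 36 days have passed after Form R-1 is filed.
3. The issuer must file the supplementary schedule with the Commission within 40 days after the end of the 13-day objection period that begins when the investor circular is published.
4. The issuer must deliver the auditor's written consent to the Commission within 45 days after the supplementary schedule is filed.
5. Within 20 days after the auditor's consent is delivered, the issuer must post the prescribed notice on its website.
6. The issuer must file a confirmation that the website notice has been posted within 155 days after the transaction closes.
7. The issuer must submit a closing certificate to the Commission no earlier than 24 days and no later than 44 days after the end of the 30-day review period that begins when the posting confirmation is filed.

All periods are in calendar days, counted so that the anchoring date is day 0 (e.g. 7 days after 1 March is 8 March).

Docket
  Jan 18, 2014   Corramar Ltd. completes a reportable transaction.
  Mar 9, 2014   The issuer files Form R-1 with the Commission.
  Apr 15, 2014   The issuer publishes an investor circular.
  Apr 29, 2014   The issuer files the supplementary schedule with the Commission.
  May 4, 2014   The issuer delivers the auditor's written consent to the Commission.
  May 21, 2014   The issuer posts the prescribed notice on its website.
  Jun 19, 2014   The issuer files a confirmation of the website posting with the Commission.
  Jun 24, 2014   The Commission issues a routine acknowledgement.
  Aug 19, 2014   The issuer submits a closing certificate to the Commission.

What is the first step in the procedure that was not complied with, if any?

(1) due by Jan 18, 2014 + 85 days = Apr 13, 2014; Mar 9, 2014 is within that limit.
(2) permitted from Mar 9, 2014 + 36 days = Apr 14, 2014 onward; done Apr 15, 2014 — permitted.
(3) due by Apr 28, 2014 + 40 days = Jun 7, 2014; done Apr 29, 2014 — timely.
(4) due by Apr 29, 2014 + 45 days = Jun 13, 2014; May 4, 2014 is within that limit.
(5) due by May 4, 2014 + 20 days = May 24, 2014; May 21, 2014 is within that limit.
(6) due by Jan 18, 2014 + 155 days = Jun 22, 2014; completed Jun 19, 2014, before the deadline.
(7) the permitted window runs from Jul 19, 2014 + 24 = Aug 12, 2014 to Jul 19, 2014 + 44 = Sep 1, 2014; done Aug 19, 2014 — within the window.

None — every step was satisfied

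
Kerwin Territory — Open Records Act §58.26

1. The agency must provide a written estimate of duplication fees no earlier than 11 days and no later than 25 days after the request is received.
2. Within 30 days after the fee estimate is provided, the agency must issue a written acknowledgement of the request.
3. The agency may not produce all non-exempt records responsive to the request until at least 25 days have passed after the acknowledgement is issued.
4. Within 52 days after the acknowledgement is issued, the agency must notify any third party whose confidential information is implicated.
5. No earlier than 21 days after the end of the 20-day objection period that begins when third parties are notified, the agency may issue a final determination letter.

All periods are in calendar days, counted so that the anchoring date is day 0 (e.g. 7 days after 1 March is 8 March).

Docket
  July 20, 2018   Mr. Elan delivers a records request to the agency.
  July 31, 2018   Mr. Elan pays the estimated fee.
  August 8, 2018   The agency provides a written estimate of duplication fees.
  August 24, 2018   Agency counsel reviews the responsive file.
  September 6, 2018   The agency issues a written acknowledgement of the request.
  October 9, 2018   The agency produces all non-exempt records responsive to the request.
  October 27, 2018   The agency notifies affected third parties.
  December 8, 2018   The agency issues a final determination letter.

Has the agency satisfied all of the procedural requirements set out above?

(1) the permitted window runs from July 20, 2018 + 11 = July 31, 2018 to July 20, 2018 + 25 = August 14, 2018; done August 8, 2018 — within the window.
(2) due by August 8, 2018 + 30 days = September 7, 2018; September 6, 2018 is within that limit.
(3) permitted from September 6, 2018 + 25 days = October 1, 2018 onward; done October 9, 2018, after the minimum wait.
(4) due by September 6, 2018 + 52 days = October 28, 2018; October 27, 2018 is within that limit.
(5) permitted from November 16, 2018 + 21 days = December 7, 2018 onward; done December 8, 2018, after the minimum wait.

Yes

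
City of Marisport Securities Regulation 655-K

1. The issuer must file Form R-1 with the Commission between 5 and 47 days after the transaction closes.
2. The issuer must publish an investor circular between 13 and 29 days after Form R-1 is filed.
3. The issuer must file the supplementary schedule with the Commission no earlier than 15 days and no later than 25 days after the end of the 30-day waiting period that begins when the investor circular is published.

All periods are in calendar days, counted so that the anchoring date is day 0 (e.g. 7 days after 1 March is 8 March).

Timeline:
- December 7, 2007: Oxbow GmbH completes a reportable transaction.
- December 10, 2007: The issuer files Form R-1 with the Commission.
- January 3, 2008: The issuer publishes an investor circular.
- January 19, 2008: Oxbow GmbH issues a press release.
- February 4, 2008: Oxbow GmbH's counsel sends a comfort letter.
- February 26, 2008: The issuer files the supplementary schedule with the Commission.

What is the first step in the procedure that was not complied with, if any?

Step 1: the window is 5–47 days after December 7, 2007 (when the transaction closes), so December 12, 2007 through January 23, 2008; done December 10, 2007 — 2 days before the window opened.
The procedure was therefore not followed at step 1.

Step 1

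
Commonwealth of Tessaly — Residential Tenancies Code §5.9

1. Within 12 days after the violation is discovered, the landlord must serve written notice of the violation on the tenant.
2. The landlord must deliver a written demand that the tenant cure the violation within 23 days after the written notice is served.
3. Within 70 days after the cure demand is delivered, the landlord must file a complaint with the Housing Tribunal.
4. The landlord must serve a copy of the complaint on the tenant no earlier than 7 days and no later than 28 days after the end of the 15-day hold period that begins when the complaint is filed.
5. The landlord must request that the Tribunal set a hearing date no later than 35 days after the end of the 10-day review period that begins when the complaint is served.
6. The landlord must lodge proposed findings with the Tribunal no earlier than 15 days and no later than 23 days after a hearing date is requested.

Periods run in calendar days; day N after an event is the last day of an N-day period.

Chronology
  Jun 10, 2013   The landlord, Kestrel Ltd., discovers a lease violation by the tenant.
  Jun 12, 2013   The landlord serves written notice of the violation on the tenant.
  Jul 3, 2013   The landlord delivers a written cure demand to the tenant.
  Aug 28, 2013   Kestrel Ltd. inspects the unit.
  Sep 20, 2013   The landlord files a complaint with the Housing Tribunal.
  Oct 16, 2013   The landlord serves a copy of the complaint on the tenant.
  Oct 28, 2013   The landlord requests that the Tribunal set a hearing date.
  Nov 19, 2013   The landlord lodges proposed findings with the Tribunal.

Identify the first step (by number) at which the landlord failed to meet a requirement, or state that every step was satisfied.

Step 1 — counting 12 days from Jun 10, 2013 (when the violation is discovered) gives a deadline of Jun 22, 2013; done Jun 12, 2013 — timely.
Step 2 — counting 23 days from Jun 12, 2013 (when the written notice is served) gives a deadline of Jul 5, 2013; completed Jul 3, 2013, before the deadline.
Step 3 — counting 70 days from Jul 3, 2013 (when the cure demand is delivered) gives a deadline of Sep 11, 2013; Sep 20, 2013 misses that deadline by 9 days.
The procedure was therefore not followed at step 3.

Step 3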